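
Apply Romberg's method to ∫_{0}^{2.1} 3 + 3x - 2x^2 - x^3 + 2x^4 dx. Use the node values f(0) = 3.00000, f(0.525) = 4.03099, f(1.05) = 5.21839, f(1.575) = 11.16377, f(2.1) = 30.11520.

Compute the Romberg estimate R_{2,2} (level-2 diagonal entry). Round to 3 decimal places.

R_{0,0} (trapezoid, 1 panel, h=2.1000): 34.77096
R_{1,0} (trapezoid, 2 panels, h=1.0500): 22.86479
R_{2,0} (trapezoid, 4 panels, h=0.5250): 19.40964
R_{1,1} = 22.86479 + (22.86479 − 34.77096)/3 = 18.89607
R_{2,1} = 19.40964 + (19.40964 − 22.86479)/3 = 18.25792
R_{2,2} = 18.25792 + (18.25792 − 18.89607)/15 = 18.21538

18.215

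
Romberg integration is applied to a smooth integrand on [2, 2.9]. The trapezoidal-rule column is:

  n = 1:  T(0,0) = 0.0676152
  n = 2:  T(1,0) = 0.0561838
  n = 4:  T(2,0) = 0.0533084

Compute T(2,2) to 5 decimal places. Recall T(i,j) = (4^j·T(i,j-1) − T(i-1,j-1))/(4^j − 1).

0.05235

Richardson extrapolation on the trapezoidal column (denominator 4−1=3):
T(1,1) = (4·0.0561838 − 0.0676152) / 3 = 0.0523733
T(2,1) = (4·0.0533084 − 0.0561838) / 3 = 0.0523499
T(2,2) = (16·0.0523499 − 0.0523733) / 15 = 0.0523483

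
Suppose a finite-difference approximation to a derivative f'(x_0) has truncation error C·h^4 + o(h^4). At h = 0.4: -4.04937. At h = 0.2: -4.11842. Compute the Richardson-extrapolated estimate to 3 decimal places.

The leading error scales as h^4; refining by a factor of 2 reduces it by 2^4 = 16.
Extrapolated value = (16·A(h/2) − A(h)) / (16 − 1)
= (16·(-4.11842) − (-4.04937)) / 15
= -61.84535 / 15 = -4.12302

-4.123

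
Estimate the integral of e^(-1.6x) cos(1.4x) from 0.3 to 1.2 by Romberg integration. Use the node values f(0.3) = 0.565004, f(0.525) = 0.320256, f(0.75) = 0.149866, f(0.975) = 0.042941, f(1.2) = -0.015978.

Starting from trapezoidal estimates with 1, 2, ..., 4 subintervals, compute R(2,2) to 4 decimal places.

0.1726

R(0,0) (trapezoid, 1 panel, h=0.9000): 0.247062
R(1,0) (trapezoid, 2 panels, h=0.4500): 0.190971
R(2,0) (trapezoid, 4 panels, h=0.2250): 0.177205
R(1,1) = 0.190971 + (0.190971 − 0.247062)/3 = 0.172274
R(2,1) = 0.177205 + (0.177205 − 0.190971)/3 = 0.172616
R(2,2) = 0.172616 + (0.172616 − 0.172274)/15 = 0.172639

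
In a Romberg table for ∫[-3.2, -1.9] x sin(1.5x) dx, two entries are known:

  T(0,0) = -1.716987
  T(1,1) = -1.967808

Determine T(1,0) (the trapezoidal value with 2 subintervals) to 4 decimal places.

From T(1,1) = (4·T(1,0) − T(0,0))/3, solve for T(1,0):
4·T(1,0) = 3·(-1.967808) + (-1.716987) = -7.620411
T(1,0) = -1.905103

-1.9051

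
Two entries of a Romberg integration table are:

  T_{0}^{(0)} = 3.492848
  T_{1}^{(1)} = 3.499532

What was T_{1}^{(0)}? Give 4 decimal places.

From T_{1}^{(1)} = (4·T_{1}^{(0)} − T_{0}^{(0)})/3, solve for T_{1}^{(0)}:
4·T_{1}^{(0)} = 3·3.499532 + 3.492848 = 13.991444
T_{1}^{(0)} = 3.497861

3.4979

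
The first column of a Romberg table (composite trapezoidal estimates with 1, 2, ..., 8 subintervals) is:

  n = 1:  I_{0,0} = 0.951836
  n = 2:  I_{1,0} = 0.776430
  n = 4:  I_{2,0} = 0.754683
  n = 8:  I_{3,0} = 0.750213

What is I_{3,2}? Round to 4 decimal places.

0.7488

Richardson extrapolation on the trapezoidal column (denominator 4−1=3):
I_{2,1} = (4·0.754683 − 0.776430) / 3 = 0.747434
I_{3,1} = 0.750213 + (0.750213 − 0.754683)/3 = 0.748723
I_{3,2} = 0.748723 + (0.748723 − 0.747434)/15 = 0.748809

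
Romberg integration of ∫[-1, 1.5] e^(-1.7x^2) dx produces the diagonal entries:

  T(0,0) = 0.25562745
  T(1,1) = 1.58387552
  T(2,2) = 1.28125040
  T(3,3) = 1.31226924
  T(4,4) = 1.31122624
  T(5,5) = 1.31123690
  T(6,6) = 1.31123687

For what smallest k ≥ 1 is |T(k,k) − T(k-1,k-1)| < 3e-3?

|T(1,1) − T(0,0)| = 1.32824807 ≥ 3e-3
|T(2,2) − T(1,1)| = 0.30262512 ≥ 3e-3
|T(3,3) − T(2,2)| = 0.03101884 ≥ 3e-3
|T(4,4) − T(3,3)| = 0.00104300 < 3e-3

k = 4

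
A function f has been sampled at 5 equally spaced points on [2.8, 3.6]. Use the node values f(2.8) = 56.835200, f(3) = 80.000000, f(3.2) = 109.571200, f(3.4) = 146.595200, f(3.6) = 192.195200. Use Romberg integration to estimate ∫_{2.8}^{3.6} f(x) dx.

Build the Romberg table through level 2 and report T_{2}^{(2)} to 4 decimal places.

91.6366

T_{0}^{(0)} (trapezoid, 1 panel, h=0.8000): 99.612160
T_{1}^{(0)} (trapezoid, 2 panels, h=0.4000): 93.634560
T_{2}^{(0)} (trapezoid, 4 panels, h=0.2000): 92.136320
T_{1}^{(1)} = 93.634560 + (93.634560 − 99.612160)/3 = 91.642027
T_{2}^{(1)} = 92.136320 + (92.136320 − 93.634560)/3 = 91.636907
T_{2}^{(2)} = 91.636907 + (91.636907 − 91.642027)/15 = 91.636566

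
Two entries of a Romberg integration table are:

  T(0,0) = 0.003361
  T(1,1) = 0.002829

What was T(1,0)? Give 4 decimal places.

From T(1,1) = (4·T(1,0) − T(0,0))/3, solve for T(1,0):
4·T(1,0) = 3·0.002829 + 0.003361 = 0.011848
T(1,0) = 0.002962

0.0030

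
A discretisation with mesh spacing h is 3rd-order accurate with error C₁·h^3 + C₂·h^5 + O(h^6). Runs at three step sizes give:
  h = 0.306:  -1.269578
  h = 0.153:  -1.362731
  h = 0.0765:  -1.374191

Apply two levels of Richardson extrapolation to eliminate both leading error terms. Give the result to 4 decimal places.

-1.3758

First eliminate the h^3 term (factor 2^3 = 8):
  B₁ = (8·(-1.362731) − (-1.269578))/7 = -1.376039
  B₂ = (8·(-1.374191) − (-1.362731))/7 = -1.375828
Then eliminate the h^5 term (factor 2^5 = 32):
  (32·(-1.375828) − (-1.376039))/31 = -1.375821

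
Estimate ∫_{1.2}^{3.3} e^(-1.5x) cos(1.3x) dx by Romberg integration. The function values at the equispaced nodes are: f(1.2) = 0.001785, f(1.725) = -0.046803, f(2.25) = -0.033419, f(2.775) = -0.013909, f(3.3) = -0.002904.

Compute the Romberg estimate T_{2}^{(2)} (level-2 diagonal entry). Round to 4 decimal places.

-0.0549

T_{0}^{(0)} (trapezoid, 1 panel, h=2.1000): -0.001175
T_{1}^{(0)} (trapezoid, 2 panels, h=1.0500): -0.035677
T_{2}^{(0)} (trapezoid, 4 panels, h=0.5250): -0.049713
T_{1}^{(1)} = -0.035677 + (-0.035677 − (-0.001175))/3 = -0.047178
T_{2}^{(1)} = -0.049713 + (-0.049713 − (-0.035677))/3 = -0.054392
T_{2}^{(2)} = -0.054392 + (-0.054392 − (-0.047178))/15 = -0.054873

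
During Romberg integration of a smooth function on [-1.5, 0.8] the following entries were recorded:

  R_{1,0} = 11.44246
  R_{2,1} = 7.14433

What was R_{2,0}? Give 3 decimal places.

8.219

From R_{2,1} = (4·R_{2,0} − R_{1,0})/3, solve for R_{2,0}:
4·R_{2,0} = 3·7.14433 + 11.44246 = 32.87545
R_{2,0} = 8.21886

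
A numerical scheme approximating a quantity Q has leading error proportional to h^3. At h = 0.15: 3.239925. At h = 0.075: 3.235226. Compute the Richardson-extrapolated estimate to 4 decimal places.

3.2346

Extrapolated value = (8·A(h/2) − A(h)) / (8 − 1)
= (8·3.235226 − 3.239925) / 7
= 22.641883 / 7 = 3.234555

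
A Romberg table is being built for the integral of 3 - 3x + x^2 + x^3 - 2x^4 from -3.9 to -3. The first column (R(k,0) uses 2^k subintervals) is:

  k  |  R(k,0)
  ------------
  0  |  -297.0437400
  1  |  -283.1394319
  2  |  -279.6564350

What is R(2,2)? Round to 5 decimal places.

R(1,1) = -283.1394319 + (-283.1394319 − (-297.0437400))/3 = -278.5046625
R(2,1) = (4·(-279.6564350) − (-283.1394319)) / 3 = -278.4954360
R(2,2) = (16·(-278.4954360) − (-278.5046625)) / 15 = -278.4948209

-278.49482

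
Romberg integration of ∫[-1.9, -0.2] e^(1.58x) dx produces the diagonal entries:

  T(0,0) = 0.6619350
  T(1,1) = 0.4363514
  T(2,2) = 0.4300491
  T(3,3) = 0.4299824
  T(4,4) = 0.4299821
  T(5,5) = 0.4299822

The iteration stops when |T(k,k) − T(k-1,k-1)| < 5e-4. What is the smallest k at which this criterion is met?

k = 3

|T(1,1) − T(0,0)| = 0.2255836 ≥ 5e-4
|T(2,2) − T(1,1)| = 0.0063023 ≥ 5e-4
|T(3,3) − T(2,2)| = 0.0000667 < 5e-4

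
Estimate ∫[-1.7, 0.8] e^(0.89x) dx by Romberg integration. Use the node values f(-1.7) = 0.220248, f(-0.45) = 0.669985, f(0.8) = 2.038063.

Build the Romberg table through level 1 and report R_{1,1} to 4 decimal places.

2.0576

R_{0,0} (trapezoid, 1 panel, h=2.5000): 2.822889
R_{1,0} (trapezoid, 2 panels, h=1.2500): 2.248926
R_{1,1} = 2.248926 + (2.248926 − 2.822889)/3 = 2.057605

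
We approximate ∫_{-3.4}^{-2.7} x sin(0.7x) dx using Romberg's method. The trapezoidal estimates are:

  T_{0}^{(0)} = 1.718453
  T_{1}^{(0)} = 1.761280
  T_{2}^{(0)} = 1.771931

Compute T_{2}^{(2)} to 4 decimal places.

Richardson extrapolation on the trapezoidal column (denominator 4−1=3):
T_{1}^{(1)} = (4·1.761280 − 1.718453) / 3 = 1.775556
T_{2}^{(1)} = (4·1.771931 − 1.761280) / 3 = 1.775481
T_{2}^{(2)} = 1.775481 + (1.775481 − 1.775556)/15 = 1.775476

1.7755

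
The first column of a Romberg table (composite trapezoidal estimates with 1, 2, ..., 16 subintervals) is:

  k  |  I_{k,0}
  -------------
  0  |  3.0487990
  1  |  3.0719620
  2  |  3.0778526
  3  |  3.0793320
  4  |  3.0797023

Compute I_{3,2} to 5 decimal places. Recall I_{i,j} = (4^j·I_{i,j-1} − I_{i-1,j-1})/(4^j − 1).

Richardson extrapolation on the trapezoidal column (denominator 4−1=3):
I_{2,1} = 3.0778526 + (3.0778526 − 3.0719620)/3 = 3.0798161
I_{3,1} = 3.0793320 + (3.0793320 − 3.0778526)/3 = 3.0798251
I_{3,2} = (16·3.0798251 − 3.0798161) / 15 = 3.0798257

3.07983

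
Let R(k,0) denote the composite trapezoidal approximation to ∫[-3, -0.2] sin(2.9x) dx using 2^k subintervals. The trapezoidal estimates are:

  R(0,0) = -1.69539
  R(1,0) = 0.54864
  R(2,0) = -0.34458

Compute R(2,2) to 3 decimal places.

-0.772

Richardson extrapolation on the trapezoidal column (denominator 4−1=3):
R(1,1) = 0.54864 + (0.54864 − (-1.69539))/3 = 1.29665
R(2,1) = (4·(-0.34458) − 0.54864) / 3 = -0.64232
R(2,2) = (16·(-0.64232) − 1.29665) / 15 = -0.77158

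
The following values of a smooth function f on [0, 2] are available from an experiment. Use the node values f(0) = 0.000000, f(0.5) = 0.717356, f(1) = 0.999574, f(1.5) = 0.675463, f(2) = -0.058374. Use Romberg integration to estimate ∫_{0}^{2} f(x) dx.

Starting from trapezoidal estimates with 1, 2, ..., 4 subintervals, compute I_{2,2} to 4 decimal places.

I_{0,0} (trapezoid, 1 panel, h=2.0000): -0.058374
I_{1,0} (trapezoid, 2 panels, h=1.0000): 0.970387
I_{2,0} (trapezoid, 4 panels, h=0.5000): 1.181603
I_{1,1} = 0.970387 + (0.970387 − (-0.058374))/3 = 1.313307
I_{2,1} = 1.181603 + (1.181603 − 0.970387)/3 = 1.252008
I_{2,2} = 1.252008 + (1.252008 − 1.313307)/15 = 1.247921

1.2479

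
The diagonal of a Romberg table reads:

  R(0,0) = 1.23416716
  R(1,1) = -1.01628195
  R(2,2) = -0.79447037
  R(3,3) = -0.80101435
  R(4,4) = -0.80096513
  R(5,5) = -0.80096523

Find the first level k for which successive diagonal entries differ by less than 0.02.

k = 3

|R(1,1) − R(0,0)| = 2.25044911 ≥ 0.02
|R(2,2) − R(1,1)| = 0.22181158 ≥ 0.02
|R(3,3) − R(2,2)| = 0.00654398 < 0.02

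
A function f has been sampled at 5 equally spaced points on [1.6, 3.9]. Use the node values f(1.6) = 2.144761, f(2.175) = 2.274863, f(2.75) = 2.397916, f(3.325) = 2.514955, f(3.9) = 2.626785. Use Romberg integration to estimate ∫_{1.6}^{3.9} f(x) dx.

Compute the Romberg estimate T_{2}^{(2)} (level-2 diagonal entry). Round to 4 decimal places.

5.5059

T_{0}^{(0)} (trapezoid, 1 panel, h=2.3000): 5.487278
T_{1}^{(0)} (trapezoid, 2 panels, h=1.1500): 5.501242
T_{2}^{(0)} (trapezoid, 4 panels, h=0.5750): 5.504767
T_{1}^{(1)} = 5.501242 + (5.501242 − 5.487278)/3 = 5.505897
T_{2}^{(1)} = 5.504767 + (5.504767 − 5.501242)/3 = 5.505942
T_{2}^{(2)} = 5.505942 + (5.505942 − 5.505897)/15 = 5.505945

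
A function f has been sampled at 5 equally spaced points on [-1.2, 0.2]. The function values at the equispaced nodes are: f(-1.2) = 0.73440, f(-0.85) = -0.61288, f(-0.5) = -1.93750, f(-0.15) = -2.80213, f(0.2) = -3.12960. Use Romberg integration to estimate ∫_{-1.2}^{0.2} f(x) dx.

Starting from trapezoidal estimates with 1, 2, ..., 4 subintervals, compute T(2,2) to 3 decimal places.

-2.322

T(0,0) (trapezoid, 1 panel, h=1.4000): -1.67664
T(1,0) (trapezoid, 2 panels, h=0.7000): -2.19457
T(2,0) (trapezoid, 4 panels, h=0.3500): -2.29254
T(1,1) = -2.19457 + (-2.19457 − (-1.67664))/3 = -2.36721
T(2,1) = -2.29254 + (-2.29254 − (-2.19457))/3 = -2.32520
T(2,2) = -2.32520 + (-2.32520 − (-2.36721))/15 = -2.32240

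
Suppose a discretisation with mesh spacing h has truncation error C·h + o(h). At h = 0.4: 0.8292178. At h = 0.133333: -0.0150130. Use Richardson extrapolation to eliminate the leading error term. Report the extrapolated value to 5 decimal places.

-0.43713

Extrapolated value = (3·A(h/3) − A(h)) / (3 − 1)
= (3·(-0.0150130) − 0.8292178) / 2
= -0.8742568 / 2 = -0.4371284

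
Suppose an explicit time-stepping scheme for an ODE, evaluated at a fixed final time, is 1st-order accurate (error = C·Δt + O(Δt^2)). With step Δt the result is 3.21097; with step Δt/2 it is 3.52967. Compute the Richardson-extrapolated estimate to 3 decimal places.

The leading error scales as Δt; refining by a factor of 2 reduces it by 2^1 = 2.
Extrapolated value = (2·A(Δt/2) − A(Δt)) / (2 − 1)
= (2·3.52967 − 3.21097) / 1
= 3.84837 / 1 = 3.84837

3.848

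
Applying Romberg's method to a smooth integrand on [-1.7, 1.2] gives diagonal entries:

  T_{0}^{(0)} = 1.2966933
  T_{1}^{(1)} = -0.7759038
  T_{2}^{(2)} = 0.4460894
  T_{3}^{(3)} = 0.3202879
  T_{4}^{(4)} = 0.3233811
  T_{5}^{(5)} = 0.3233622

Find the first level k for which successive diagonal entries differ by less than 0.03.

|T_{1}^{(1)} − T_{0}^{(0)}| = 2.0725971 ≥ 0.03
|T_{2}^{(2)} − T_{1}^{(1)}| = 1.2219932 ≥ 0.03
|T_{3}^{(3)} − T_{2}^{(2)}| = 0.1258015 ≥ 0.03
|T_{4}^{(4)} − T_{3}^{(3)}| = 0.0030932 < 0.03

k = 4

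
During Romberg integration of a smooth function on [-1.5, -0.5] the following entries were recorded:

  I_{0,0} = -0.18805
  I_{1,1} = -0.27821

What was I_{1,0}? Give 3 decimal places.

From I_{1,1} = (4·I_{1,0} − I_{0,0})/3, solve for I_{1,0}:
4·I_{1,0} = 3·(-0.27821) + (-0.18805) = -1.02268
I_{1,0} = -0.25567

-0.256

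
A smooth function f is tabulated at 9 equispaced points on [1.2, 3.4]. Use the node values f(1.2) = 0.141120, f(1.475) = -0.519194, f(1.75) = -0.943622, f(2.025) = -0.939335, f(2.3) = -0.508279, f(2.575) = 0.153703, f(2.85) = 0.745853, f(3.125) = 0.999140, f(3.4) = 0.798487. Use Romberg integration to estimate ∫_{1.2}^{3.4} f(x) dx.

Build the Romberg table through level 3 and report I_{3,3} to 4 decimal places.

-0.1553

I_{0,0} (trapezoid, 1 panel, h=2.2000): 1.033568
I_{1,0} (trapezoid, 2 panels, h=1.1000): -0.042323
I_{2,0} (trapezoid, 4 panels, h=0.5500): -0.129934
I_{3,0} (trapezoid, 8 panels, h=0.2750): -0.149031
I_{1,1} = -0.042323 + (-0.042323 − 1.033568)/3 = -0.400953
I_{2,1} = -0.129934 + (-0.129934 − (-0.042323))/3 = -0.159138
I_{3,1} = -0.149031 + (-0.149031 − (-0.129934))/3 = -0.155397
I_{2,2} = -0.159138 + (-0.159138 − (-0.400953))/15 = -0.143017
I_{3,2} = -0.155397 + (-0.155397 − (-0.159138))/15 = -0.155148
I_{3,3} = -0.155148 + (-0.155148 − (-0.143017))/63 = -0.155341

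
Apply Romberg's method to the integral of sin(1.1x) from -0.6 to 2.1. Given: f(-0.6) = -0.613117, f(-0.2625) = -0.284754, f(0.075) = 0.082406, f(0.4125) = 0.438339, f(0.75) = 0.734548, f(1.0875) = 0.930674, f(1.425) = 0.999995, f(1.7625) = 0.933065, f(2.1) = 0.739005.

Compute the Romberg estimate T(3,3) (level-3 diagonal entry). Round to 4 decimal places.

1.3306

T(0,0) (trapezoid, 1 panel, h=2.7000): 0.169949
T(1,0) (trapezoid, 2 panels, h=1.3500): 1.076614
T(2,0) (trapezoid, 4 panels, h=0.6750): 1.268928
T(3,0) (trapezoid, 8 panels, h=0.3375): 1.315311
T(1,1) = 1.076614 + (1.076614 − 0.169949)/3 = 1.378836
T(2,1) = 1.268928 + (1.268928 − 1.076614)/3 = 1.333033
T(3,1) = 1.315311 + (1.315311 − 1.268928)/3 = 1.330772
T(2,2) = 1.333033 + (1.333033 − 1.378836)/15 = 1.329979
T(3,2) = 1.330772 + (1.330772 − 1.333033)/15 = 1.330621
T(3,3) = 1.330621 + (1.330621 − 1.329979)/63 = 1.330631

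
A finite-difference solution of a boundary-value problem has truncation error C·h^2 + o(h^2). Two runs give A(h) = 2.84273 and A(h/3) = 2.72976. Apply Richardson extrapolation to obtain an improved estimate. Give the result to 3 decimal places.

Extrapolated value = (9·A(h/3) − A(h)) / (9 − 1)
= (9·2.72976 − 2.84273) / 8
= 21.72511 / 8 = 2.71564

2.716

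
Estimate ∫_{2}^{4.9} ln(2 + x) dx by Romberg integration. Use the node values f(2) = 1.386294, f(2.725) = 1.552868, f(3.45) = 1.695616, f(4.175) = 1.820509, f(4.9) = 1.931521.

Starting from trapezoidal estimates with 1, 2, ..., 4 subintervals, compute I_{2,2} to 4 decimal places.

I_{0,0} (trapezoid, 1 panel, h=2.9000): 4.810832
I_{1,0} (trapezoid, 2 panels, h=1.4500): 4.864059
I_{2,0} (trapezoid, 4 panels, h=0.7250): 4.877728
I_{1,1} = 4.864059 + (4.864059 − 4.810832)/3 = 4.881801
I_{2,1} = 4.877728 + (4.877728 − 4.864059)/3 = 4.882284
I_{2,2} = 4.882284 + (4.882284 − 4.881801)/15 = 4.882316

4.8823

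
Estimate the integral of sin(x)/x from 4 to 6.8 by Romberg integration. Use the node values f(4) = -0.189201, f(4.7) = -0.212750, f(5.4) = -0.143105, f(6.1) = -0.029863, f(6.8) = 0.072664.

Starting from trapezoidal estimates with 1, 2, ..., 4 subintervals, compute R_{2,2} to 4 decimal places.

-0.3203

R_{0,0} (trapezoid, 1 panel, h=2.8000): -0.163152
R_{1,0} (trapezoid, 2 panels, h=1.4000): -0.281923
R_{2,0} (trapezoid, 4 panels, h=0.7000): -0.310791
R_{1,1} = -0.281923 + (-0.281923 − (-0.163152))/3 = -0.321513
R_{2,1} = -0.310791 + (-0.310791 − (-0.281923))/3 = -0.320414
R_{2,2} = -0.320414 + (-0.320414 − (-0.321513))/15 = -0.320341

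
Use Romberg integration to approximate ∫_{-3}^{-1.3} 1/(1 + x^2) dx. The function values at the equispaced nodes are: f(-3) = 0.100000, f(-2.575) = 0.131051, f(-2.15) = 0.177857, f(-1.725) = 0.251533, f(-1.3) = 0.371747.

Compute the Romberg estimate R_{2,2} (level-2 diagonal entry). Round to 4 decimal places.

R_{0,0} (trapezoid, 1 panel, h=1.7000): 0.400985
R_{1,0} (trapezoid, 2 panels, h=0.8500): 0.351671
R_{2,0} (trapezoid, 4 panels, h=0.4250): 0.338434
R_{1,1} = 0.351671 + (0.351671 − 0.400985)/3 = 0.335233
R_{2,1} = 0.338434 + (0.338434 − 0.351671)/3 = 0.334022
R_{2,2} = 0.334022 + (0.334022 − 0.335233)/15 = 0.333941

0.3339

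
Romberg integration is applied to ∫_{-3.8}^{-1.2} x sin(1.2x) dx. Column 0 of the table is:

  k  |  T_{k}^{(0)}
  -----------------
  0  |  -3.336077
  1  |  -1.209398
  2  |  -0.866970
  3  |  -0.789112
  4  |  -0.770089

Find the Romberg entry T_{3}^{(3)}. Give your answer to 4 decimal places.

Richardson extrapolation on the trapezoidal column (denominator 4−1=3):
T_{1}^{(1)} = (4·(-1.209398) − (-3.336077)) / 3 = -0.500505
T_{2}^{(1)} = -0.866970 + (-0.866970 − (-1.209398))/3 = -0.752827
T_{3}^{(1)} = -0.789112 + (-0.789112 − (-0.866970))/3 = -0.763159
T_{2}^{(2)} = -0.752827 + (-0.752827 − (-0.500505))/15 = -0.769648
T_{3}^{(2)} = (16·(-0.763159) − (-0.752827)) / 15 = -0.763848
T_{3}^{(3)} = (64·(-0.763848) − (-0.769648)) / 63 = -0.763756

-0.7638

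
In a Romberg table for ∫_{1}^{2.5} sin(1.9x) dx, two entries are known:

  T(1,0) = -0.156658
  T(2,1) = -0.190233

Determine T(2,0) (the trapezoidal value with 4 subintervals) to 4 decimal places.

-0.1818

From T(2,1) = (4·T(2,0) − T(1,0))/3, solve for T(2,0):
4·T(2,0) = 3·(-0.190233) + (-0.156658) = -0.727357
T(2,0) = -0.181839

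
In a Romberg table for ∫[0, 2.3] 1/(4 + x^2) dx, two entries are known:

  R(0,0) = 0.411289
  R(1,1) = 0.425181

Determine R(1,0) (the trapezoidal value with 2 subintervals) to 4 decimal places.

From R(1,1) = (4·R(1,0) − R(0,0))/3, solve for R(1,0):
4·R(1,0) = 3·0.425181 + 0.411289 = 1.686832
R(1,0) = 0.421708

0.4217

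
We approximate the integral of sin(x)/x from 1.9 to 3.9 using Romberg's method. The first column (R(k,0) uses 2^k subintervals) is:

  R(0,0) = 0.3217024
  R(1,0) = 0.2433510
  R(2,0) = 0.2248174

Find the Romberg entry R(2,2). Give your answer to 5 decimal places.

Richardson extrapolation on the trapezoidal column (denominator 4−1=3):
R(1,1) = 0.2433510 + (0.2433510 − 0.3217024)/3 = 0.2172339
R(2,1) = (4·0.2248174 − 0.2433510) / 3 = 0.2186395
R(2,2) = (16·0.2186395 − 0.2172339) / 15 = 0.2187332

0.21873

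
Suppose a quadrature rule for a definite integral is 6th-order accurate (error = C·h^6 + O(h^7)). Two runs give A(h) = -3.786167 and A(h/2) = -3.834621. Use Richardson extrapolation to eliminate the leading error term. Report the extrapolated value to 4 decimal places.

-3.8354

The leading error scales as h^6; refining by a factor of 2 reduces it by 2^6 = 64.
Extrapolated value = (64·A(h/2) − A(h)) / (64 − 1)
= (64·(-3.834621) − (-3.786167)) / 63
= -241.629577 / 63 = -3.835390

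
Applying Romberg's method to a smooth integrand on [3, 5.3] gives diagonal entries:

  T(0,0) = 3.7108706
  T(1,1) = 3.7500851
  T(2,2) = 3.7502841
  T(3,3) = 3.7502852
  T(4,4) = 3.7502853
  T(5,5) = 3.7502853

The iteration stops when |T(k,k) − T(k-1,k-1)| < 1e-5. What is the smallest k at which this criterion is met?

|T(1,1) − T(0,0)| = 0.0392145 ≥ 1e-5
|T(2,2) − T(1,1)| = 0.0001990 ≥ 1e-5
|T(3,3) − T(2,2)| = 0.0000011 < 1e-5

k = 3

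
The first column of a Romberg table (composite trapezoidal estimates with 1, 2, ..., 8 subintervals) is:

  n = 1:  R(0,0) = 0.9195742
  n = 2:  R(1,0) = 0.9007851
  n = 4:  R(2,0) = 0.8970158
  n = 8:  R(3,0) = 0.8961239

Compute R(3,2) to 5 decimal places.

R(2,1) = (4·0.8970158 − 0.9007851) / 3 = 0.8957594
R(3,1) = 0.8961239 + (0.8961239 − 0.8970158)/3 = 0.8958266
R(3,2) = (16·0.8958266 − 0.8957594) / 15 = 0.8958311
(Column j=1 coincides with Simpson's rule on the same nodes.)

0.89583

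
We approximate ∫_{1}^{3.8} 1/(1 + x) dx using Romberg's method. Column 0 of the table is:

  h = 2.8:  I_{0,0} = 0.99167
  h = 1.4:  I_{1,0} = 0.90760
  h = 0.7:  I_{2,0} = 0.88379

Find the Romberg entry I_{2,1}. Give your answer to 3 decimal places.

0.876

Richardson extrapolation on the trapezoidal column (denominator 4−1=3):
I_{2,1} = (4·0.88379 − 0.90760) / 3 = 0.87585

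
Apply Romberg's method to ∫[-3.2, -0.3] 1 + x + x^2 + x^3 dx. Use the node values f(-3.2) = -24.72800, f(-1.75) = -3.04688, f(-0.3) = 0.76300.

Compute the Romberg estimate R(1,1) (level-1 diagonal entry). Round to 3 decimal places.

R(0,0) (trapezoid, 1 panel, h=2.9000): -34.74925
R(1,0) (trapezoid, 2 panels, h=1.4500): -21.79260
R(1,1) = -21.79260 + (-21.79260 − (-34.74925))/3 = -17.47372

-17.474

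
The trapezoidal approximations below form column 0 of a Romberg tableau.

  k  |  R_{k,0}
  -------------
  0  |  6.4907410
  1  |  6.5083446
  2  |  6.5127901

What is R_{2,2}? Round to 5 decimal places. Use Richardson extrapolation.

6.51428

Richardson extrapolation on the trapezoidal column (denominator 4−1=3):
R_{1,1} = (4·6.5083446 − 6.4907410) / 3 = 6.5142125
R_{2,1} = 6.5127901 + (6.5127901 − 6.5083446)/3 = 6.5142719
R_{2,2} = 6.5142719 + (6.5142719 − 6.5142125)/15 = 6.5142759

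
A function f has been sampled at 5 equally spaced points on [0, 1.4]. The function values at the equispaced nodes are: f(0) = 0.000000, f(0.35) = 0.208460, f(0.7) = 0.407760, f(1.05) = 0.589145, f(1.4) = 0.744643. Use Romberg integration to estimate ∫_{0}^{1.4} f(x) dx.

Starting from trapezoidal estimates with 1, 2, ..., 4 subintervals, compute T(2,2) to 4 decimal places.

0.5542

T(0,0) (trapezoid, 1 panel, h=1.4000): 0.521250
T(1,0) (trapezoid, 2 panels, h=0.7000): 0.546057
T(2,0) (trapezoid, 4 panels, h=0.3500): 0.552190
T(1,1) = 0.546057 + (0.546057 − 0.521250)/3 = 0.554326
T(2,1) = 0.552190 + (0.552190 − 0.546057)/3 = 0.554234
T(2,2) = 0.554234 + (0.554234 − 0.554326)/15 = 0.554228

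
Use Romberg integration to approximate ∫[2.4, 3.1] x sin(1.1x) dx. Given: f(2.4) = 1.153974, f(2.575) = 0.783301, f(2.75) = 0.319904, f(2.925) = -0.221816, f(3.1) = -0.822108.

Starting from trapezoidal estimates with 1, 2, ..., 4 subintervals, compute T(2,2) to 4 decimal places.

T(0,0) (trapezoid, 1 panel, h=0.7000): 0.116153
T(1,0) (trapezoid, 2 panels, h=0.3500): 0.170043
T(2,0) (trapezoid, 4 panels, h=0.1750): 0.183281
T(1,1) = 0.170043 + (0.170043 − 0.116153)/3 = 0.188006
T(2,1) = 0.183281 + (0.183281 − 0.170043)/3 = 0.187694
T(2,2) = 0.187694 + (0.187694 − 0.188006)/15 = 0.187673

0.1877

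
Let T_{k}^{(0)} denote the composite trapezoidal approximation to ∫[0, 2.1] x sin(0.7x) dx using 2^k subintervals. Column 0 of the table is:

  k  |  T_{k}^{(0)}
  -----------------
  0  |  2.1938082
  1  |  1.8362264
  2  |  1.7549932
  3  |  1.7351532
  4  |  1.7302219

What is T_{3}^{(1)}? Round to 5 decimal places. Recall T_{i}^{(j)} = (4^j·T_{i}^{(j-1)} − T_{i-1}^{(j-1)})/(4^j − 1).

T_{3}^{(1)} = 1.7351532 + (1.7351532 − 1.7549932)/3 = 1.7285399

1.72854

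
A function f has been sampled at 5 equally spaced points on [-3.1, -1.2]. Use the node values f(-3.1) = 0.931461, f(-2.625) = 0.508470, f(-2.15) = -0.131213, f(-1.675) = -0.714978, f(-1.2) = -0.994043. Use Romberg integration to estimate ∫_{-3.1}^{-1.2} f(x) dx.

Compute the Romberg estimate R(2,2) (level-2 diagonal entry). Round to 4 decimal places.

-0.1820

R(0,0) (trapezoid, 1 panel, h=1.9000): -0.059453
R(1,0) (trapezoid, 2 panels, h=0.9500): -0.154379
R(2,0) (trapezoid, 4 panels, h=0.4750): -0.175281
R(1,1) = -0.154379 + (-0.154379 − (-0.059453))/3 = -0.186021
R(2,1) = -0.175281 + (-0.175281 − (-0.154379))/3 = -0.182248
R(2,2) = -0.182248 + (-0.182248 − (-0.186021))/15 = -0.181996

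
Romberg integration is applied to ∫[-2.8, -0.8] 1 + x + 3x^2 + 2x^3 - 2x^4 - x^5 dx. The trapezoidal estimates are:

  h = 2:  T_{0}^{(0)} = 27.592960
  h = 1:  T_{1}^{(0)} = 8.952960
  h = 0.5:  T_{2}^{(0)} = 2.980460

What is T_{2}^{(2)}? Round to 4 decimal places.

Richardson extrapolation on the trapezoidal column (denominator 4−1=3):
T_{1}^{(1)} = 8.952960 + (8.952960 − 27.592960)/3 = 2.739627
T_{2}^{(1)} = 2.980460 + (2.980460 − 8.952960)/3 = 0.989627
T_{2}^{(2)} = (16·0.989627 − 2.739627) / 15 = 0.872960
(Column j=1 coincides with Simpson's rule on the same nodes.)

0.8730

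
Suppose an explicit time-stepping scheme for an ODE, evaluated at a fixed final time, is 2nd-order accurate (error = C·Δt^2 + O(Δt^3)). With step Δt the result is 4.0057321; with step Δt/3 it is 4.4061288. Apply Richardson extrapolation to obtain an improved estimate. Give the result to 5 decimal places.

Extrapolated value = (9·A(Δt/3) − A(Δt)) / (9 − 1)
= (9·4.4061288 − 4.0057321) / 8
= 35.6494271 / 8 = 4.4561784

4.45618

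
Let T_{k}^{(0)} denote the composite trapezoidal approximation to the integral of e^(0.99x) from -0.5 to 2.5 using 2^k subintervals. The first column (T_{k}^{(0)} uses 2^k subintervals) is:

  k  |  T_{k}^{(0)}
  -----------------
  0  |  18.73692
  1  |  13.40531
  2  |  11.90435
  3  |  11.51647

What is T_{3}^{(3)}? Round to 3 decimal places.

Richardson extrapolation on the trapezoidal column (denominator 4−1=3):
T_{1}^{(1)} = 13.40531 + (13.40531 − 18.73692)/3 = 11.62811
T_{2}^{(1)} = (4·11.90435 − 13.40531) / 3 = 11.40403
T_{3}^{(1)} = 11.51647 + (11.51647 − 11.90435)/3 = 11.38718
T_{2}^{(2)} = 11.40403 + (11.40403 − 11.62811)/15 = 11.38909
T_{3}^{(2)} = 11.38718 + (11.38718 − 11.40403)/15 = 11.38606
T_{3}^{(3)} = 11.38606 + (11.38606 − 11.38909)/63 = 11.38601

11.386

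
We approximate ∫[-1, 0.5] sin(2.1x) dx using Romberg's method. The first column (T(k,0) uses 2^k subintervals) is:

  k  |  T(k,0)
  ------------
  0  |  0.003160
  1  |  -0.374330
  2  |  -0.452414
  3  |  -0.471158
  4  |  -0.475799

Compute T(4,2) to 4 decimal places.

T(3,1) = (4·(-0.471158) − (-0.452414)) / 3 = -0.477406
T(4,1) = -0.475799 + (-0.475799 − (-0.471158))/3 = -0.477346
T(4,2) = -0.477346 + (-0.477346 − (-0.477406))/15 = -0.477342

-0.4773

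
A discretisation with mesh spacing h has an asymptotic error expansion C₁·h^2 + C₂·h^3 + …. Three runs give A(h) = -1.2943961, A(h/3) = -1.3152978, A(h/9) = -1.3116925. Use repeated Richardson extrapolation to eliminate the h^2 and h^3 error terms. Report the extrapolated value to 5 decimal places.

First eliminate the h^2 term (factor 3^2 = 9):
  B₁ = (9·(-1.3152978) − (-1.2943961))/8 = -1.3179105
  B₂ = (9·(-1.3116925) − (-1.3152978))/8 = -1.3112418
Then eliminate the h^3 term (factor 3^3 = 27):
  (27·(-1.3112418) − (-1.3179105))/26 = -1.3109853

-1.31099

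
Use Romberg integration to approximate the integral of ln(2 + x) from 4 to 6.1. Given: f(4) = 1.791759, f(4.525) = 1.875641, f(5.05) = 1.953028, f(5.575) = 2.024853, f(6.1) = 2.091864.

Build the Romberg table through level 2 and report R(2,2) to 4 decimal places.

R(0,0) (trapezoid, 1 panel, h=2.1000): 4.077804
R(1,0) (trapezoid, 2 panels, h=1.0500): 4.089581
R(2,0) (trapezoid, 4 panels, h=0.5250): 4.092550
R(1,1) = 4.089581 + (4.089581 − 4.077804)/3 = 4.093507
R(2,1) = 4.092550 + (4.092550 − 4.089581)/3 = 4.093540
R(2,2) = 4.093540 + (4.093540 − 4.093507)/15 = 4.093542

4.0935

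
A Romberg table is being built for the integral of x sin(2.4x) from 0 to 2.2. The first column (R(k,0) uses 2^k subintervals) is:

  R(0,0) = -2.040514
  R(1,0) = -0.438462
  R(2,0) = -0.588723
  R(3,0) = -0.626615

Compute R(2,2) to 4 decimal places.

Richardson extrapolation on the trapezoidal column (denominator 4−1=3):
R(1,1) = (4·(-0.438462) − (-2.040514)) / 3 = 0.095555
R(2,1) = (4·(-0.588723) − (-0.438462)) / 3 = -0.638810
R(2,2) = -0.638810 + (-0.638810 − 0.095555)/15 = -0.687768
(Column j=1 coincides with Simpson's rule on the same nodes.)

-0.6878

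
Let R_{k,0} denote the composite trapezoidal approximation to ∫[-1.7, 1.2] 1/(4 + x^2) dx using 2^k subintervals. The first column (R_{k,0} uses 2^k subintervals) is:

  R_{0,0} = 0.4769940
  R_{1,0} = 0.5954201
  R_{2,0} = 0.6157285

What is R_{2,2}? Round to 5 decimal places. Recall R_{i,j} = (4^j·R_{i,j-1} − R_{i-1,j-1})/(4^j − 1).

0.62167

R_{1,1} = 0.5954201 + (0.5954201 − 0.4769940)/3 = 0.6348955
R_{2,1} = (4·0.6157285 − 0.5954201) / 3 = 0.6224980
R_{2,2} = 0.6224980 + (0.6224980 − 0.6348955)/15 = 0.6216715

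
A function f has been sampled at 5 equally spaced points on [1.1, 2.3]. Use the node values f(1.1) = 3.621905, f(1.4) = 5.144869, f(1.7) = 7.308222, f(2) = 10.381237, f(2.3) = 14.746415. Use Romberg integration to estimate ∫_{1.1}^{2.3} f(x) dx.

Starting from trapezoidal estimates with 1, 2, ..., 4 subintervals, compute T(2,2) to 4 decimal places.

T(0,0) (trapezoid, 1 panel, h=1.2000): 11.020992
T(1,0) (trapezoid, 2 panels, h=0.6000): 9.895429
T(2,0) (trapezoid, 4 panels, h=0.3000): 9.605546
T(1,1) = 9.895429 + (9.895429 − 11.020992)/3 = 9.520241
T(2,1) = 9.605546 + (9.605546 − 9.895429)/3 = 9.508918
T(2,2) = 9.508918 + (9.508918 − 9.520241)/15 = 9.508163

9.5082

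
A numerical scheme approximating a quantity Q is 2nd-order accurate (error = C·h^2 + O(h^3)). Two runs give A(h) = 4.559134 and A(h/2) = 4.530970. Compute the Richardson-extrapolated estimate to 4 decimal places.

4.5216

Extrapolated value = (4·A(h/2) − A(h)) / (4 − 1)
= (4·4.530970 − 4.559134) / 3
= 13.564746 / 3 = 4.521582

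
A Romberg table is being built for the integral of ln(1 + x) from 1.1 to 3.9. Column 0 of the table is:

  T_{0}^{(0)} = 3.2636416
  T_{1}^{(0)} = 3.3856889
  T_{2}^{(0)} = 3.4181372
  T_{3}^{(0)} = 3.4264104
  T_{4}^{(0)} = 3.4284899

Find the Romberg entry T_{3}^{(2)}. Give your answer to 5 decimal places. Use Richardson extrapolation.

T_{2}^{(1)} = (4·3.4181372 − 3.3856889) / 3 = 3.4289533
T_{3}^{(1)} = (4·3.4264104 − 3.4181372) / 3 = 3.4291681
T_{3}^{(2)} = 3.4291681 + (3.4291681 − 3.4289533)/15 = 3.4291824

3.42918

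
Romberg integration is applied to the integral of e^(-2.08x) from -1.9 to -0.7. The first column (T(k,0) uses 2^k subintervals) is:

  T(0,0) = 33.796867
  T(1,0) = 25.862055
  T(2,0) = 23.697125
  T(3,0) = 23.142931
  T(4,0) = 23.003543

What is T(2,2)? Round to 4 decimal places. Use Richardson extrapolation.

22.9594

Richardson extrapolation on the trapezoidal column (denominator 4−1=3):
T(1,1) = 25.862055 + (25.862055 − 33.796867)/3 = 23.217118
T(2,1) = (4·23.697125 − 25.862055) / 3 = 22.975482
T(2,2) = (16·22.975482 − 23.217118) / 15 = 22.959373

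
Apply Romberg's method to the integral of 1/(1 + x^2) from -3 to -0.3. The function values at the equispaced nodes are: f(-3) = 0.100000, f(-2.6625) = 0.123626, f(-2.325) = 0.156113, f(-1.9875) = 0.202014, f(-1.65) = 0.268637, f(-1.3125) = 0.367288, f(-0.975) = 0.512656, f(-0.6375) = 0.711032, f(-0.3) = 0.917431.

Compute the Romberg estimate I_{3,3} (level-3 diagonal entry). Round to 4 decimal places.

I_{0,0} (trapezoid, 1 panel, h=2.7000): 1.373532
I_{1,0} (trapezoid, 2 panels, h=1.3500): 1.049426
I_{2,0} (trapezoid, 4 panels, h=0.6750): 0.976132
I_{3,0} (trapezoid, 8 panels, h=0.3375): 0.961903
I_{1,1} = 1.049426 + (1.049426 − 1.373532)/3 = 0.941391
I_{2,1} = 0.976132 + (0.976132 − 1.049426)/3 = 0.951701
I_{3,1} = 0.961903 + (0.961903 − 0.976132)/3 = 0.957160
I_{2,2} = 0.951701 + (0.951701 − 0.941391)/15 = 0.952388
I_{3,2} = 0.957160 + (0.957160 − 0.951701)/15 = 0.957524
I_{3,3} = 0.957524 + (0.957524 − 0.952388)/63 = 0.957606

0.9576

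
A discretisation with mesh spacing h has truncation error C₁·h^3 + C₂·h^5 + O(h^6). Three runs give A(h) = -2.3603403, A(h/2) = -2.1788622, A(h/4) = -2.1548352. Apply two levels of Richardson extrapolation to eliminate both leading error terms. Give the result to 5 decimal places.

First eliminate the h^3 term (factor 2^3 = 8):
  B₁ = (8·(-2.1788622) − (-2.3603403))/7 = -2.1529368
  B₂ = (8·(-2.1548352) − (-2.1788622))/7 = -2.1514028
Then eliminate the h^5 term (factor 2^5 = 32):
  (32·(-2.1514028) − (-2.1529368))/31 = -2.1513533

-2.15135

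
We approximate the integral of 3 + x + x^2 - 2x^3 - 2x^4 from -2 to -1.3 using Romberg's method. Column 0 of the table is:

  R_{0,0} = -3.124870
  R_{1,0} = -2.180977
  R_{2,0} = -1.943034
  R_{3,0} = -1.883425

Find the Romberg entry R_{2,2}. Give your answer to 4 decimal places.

-1.8635

Richardson extrapolation on the trapezoidal column (denominator 4−1=3):
R_{1,1} = -2.180977 + (-2.180977 − (-3.124870))/3 = -1.866346
R_{2,1} = (4·(-1.943034) − (-2.180977)) / 3 = -1.863720
R_{2,2} = -1.863720 + (-1.863720 − (-1.866346))/15 = -1.863545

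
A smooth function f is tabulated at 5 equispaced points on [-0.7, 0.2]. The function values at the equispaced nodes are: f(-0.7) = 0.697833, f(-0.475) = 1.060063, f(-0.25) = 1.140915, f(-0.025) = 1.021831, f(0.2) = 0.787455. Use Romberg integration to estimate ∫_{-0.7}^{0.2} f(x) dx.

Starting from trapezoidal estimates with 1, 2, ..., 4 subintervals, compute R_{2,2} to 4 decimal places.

0.9071

R_{0,0} (trapezoid, 1 panel, h=0.9000): 0.668380
R_{1,0} (trapezoid, 2 panels, h=0.4500): 0.847602
R_{2,0} (trapezoid, 4 panels, h=0.2250): 0.892227
R_{1,1} = 0.847602 + (0.847602 − 0.668380)/3 = 0.907343
R_{2,1} = 0.892227 + (0.892227 − 0.847602)/3 = 0.907102
R_{2,2} = 0.907102 + (0.907102 − 0.907343)/15 = 0.907086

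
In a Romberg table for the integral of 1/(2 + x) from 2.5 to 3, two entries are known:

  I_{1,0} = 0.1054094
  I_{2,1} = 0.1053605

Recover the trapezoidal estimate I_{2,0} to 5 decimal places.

0.10537

From I_{2,1} = (4·I_{2,0} − I_{1,0})/3, solve for I_{2,0}:
4·I_{2,0} = 3·0.1053605 + 0.1054094 = 0.4214909
I_{2,0} = 0.1053727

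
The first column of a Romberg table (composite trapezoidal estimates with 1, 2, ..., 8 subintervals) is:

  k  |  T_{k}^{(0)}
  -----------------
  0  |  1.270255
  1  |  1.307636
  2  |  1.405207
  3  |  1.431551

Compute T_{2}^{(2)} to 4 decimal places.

1.4456

T_{1}^{(1)} = (4·1.307636 − 1.270255) / 3 = 1.320096
T_{2}^{(1)} = (4·1.405207 − 1.307636) / 3 = 1.437731
T_{2}^{(2)} = (16·1.437731 − 1.320096) / 15 = 1.445573
(Column j=1 coincides with Simpson's rule on the same nodes.)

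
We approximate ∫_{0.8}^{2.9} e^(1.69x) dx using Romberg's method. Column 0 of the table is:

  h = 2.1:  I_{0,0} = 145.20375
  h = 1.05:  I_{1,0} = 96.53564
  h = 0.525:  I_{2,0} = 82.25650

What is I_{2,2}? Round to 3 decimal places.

I_{1,1} = 96.53564 + (96.53564 − 145.20375)/3 = 80.31294
I_{2,1} = (4·82.25650 − 96.53564) / 3 = 77.49679
I_{2,2} = (16·77.49679 − 80.31294) / 15 = 77.30905
(Column j=1 coincides with Simpson's rule on the same nodes.)

77.309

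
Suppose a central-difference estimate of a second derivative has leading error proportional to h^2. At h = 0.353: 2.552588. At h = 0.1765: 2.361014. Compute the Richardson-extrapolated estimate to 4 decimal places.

2.2972

The leading error scales as h^2; refining by a factor of 2 reduces it by 2^2 = 4.
Extrapolated value = (4·A(h/2) − A(h)) / (4 − 1)
= (4·2.361014 − 2.552588) / 3
= 6.891468 / 3 = 2.297156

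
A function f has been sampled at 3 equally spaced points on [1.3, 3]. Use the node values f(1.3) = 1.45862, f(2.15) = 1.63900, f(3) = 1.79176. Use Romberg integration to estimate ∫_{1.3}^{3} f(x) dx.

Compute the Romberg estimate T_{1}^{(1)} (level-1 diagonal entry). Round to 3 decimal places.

T_{0}^{(0)} (trapezoid, 1 panel, h=1.7000): 2.76282
T_{1}^{(0)} (trapezoid, 2 panels, h=0.8500): 2.77456
T_{1}^{(1)} = 2.77456 + (2.77456 − 2.76282)/3 = 2.77847

2.778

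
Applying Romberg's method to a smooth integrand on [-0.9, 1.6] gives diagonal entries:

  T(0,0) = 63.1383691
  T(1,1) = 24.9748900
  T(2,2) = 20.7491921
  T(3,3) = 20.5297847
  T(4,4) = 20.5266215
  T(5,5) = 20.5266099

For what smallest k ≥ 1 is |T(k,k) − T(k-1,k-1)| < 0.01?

|T(1,1) − T(0,0)| = 38.1634791 ≥ 0.01
|T(2,2) − T(1,1)| = 4.2256979 ≥ 0.01
|T(3,3) − T(2,2)| = 0.2194074 ≥ 0.01
|T(4,4) − T(3,3)| = 0.0031632 < 0.01

k = 4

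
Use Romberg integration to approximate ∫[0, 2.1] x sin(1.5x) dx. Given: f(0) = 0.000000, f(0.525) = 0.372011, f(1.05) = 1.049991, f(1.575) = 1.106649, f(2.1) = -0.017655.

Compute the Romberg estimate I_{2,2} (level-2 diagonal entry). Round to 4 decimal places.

I_{0,0} (trapezoid, 1 panel, h=2.1000): -0.018538
I_{1,0} (trapezoid, 2 panels, h=1.0500): 1.093222
I_{2,0} (trapezoid, 4 panels, h=0.5250): 1.322907
I_{1,1} = 1.093222 + (1.093222 − (-0.018538))/3 = 1.463809
I_{2,1} = 1.322907 + (1.322907 − 1.093222)/3 = 1.399469
I_{2,2} = 1.399469 + (1.399469 − 1.463809)/15 = 1.395180

1.3952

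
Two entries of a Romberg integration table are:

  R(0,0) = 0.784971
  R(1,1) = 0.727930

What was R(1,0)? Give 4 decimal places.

0.7422

From R(1,1) = (4·R(1,0) − R(0,0))/3, solve for R(1,0):
4·R(1,0) = 3·0.727930 + 0.784971 = 2.968761
R(1,0) = 0.742190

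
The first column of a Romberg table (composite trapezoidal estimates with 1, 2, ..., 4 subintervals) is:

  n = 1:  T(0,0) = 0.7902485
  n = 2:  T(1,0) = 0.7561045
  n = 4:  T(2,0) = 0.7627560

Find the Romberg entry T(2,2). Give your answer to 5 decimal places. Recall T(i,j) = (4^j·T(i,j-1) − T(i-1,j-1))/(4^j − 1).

0.76632

T(1,1) = (4·0.7561045 − 0.7902485) / 3 = 0.7447232
T(2,1) = (4·0.7627560 − 0.7561045) / 3 = 0.7649732
T(2,2) = (16·0.7649732 − 0.7447232) / 15 = 0.7663232
(Column j=1 coincides with Simpson's rule on the same nodes.)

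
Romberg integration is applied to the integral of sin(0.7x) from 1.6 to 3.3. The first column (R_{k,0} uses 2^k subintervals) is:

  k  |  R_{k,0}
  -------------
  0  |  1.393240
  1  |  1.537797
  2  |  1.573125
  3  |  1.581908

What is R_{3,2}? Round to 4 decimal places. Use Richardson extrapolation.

R_{2,1} = 1.573125 + (1.573125 − 1.537797)/3 = 1.584901
R_{3,1} = (4·1.581908 − 1.573125) / 3 = 1.584836
R_{3,2} = (16·1.584836 − 1.584901) / 15 = 1.584832
(Column j=1 coincides with Simpson's rule on the same nodes.)

1.5848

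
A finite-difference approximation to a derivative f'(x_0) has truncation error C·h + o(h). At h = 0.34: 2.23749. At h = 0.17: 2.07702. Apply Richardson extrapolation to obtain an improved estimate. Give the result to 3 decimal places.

1.917

Extrapolated value = (2·A(h/2) − A(h)) / (2 − 1)
= (2·2.07702 − 2.23749) / 1
= 1.91655 / 1 = 1.91655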